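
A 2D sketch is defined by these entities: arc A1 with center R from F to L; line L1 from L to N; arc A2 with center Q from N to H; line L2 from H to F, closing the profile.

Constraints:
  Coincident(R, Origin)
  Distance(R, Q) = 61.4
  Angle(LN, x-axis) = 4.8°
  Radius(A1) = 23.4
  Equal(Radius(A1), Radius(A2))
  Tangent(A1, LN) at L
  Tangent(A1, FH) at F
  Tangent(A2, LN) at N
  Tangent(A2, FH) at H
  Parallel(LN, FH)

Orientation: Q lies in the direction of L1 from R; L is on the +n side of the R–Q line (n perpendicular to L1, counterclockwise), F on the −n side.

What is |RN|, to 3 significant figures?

65.7

Tangency of A1 to both parallel lines with radius 23.4 puts L and F at R ± 23.4·n: L = (-1.96, 23.3), F = (1.96, -23.3). Equal radii place N and H the same way about Q: N = Q + 23.4·n = (59.2, 28.5), H = Q − 23.4·n = (63.1, -18.2). Then |RN| = |N − R| = 65.7.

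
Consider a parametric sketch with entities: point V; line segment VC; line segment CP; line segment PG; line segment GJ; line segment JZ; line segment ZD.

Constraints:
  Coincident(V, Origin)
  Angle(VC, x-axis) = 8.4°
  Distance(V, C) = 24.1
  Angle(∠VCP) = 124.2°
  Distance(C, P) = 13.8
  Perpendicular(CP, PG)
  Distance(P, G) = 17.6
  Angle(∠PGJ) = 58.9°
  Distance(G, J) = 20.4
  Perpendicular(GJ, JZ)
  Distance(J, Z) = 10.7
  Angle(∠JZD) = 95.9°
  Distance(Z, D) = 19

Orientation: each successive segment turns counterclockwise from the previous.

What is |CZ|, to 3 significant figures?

2.80

V is at the origin; VC runs at 8.4° with length 24.1, so C = (23.8, 3.52). ∠VCP = 124.2° gives CP at 64.2° from the x-axis; with |CP| = 13.8, P = (29.8, 15.9). The perpendicularity gives PG at right angles to CP, so PG runs at 154°; with |PG| = 17.6, G = (14.0, 23.6). ∠PGJ = 58.9° gives GJ at -84.7° from the x-axis; with |GJ| = 20.4, J = (15.9, 3.29). GJ ⟂ JZ, so JZ runs at 5.30°; with |JZ| = 10.7, Z = (26.5, 4.28). Then |CZ| = |Z − C| = 2.80.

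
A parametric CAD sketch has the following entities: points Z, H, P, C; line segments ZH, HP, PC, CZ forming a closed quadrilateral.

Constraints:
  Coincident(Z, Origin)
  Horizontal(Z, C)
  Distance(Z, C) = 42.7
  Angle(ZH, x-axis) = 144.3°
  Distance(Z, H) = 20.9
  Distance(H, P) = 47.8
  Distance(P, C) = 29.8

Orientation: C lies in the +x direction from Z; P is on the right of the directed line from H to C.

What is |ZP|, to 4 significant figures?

27.02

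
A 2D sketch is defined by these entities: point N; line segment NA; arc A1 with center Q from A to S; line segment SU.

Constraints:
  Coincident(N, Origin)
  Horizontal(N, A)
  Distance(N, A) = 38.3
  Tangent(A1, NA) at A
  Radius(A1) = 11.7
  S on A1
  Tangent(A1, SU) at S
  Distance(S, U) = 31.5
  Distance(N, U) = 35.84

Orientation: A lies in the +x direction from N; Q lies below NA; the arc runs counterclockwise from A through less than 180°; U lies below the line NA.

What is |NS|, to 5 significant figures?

28.717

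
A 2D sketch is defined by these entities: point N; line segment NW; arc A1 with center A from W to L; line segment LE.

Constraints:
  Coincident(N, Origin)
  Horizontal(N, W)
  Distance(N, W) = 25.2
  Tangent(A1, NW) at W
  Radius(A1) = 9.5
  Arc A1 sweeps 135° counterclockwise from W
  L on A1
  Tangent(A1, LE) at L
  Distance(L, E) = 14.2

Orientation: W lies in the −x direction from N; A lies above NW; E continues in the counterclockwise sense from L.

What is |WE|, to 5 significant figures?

26.468

N is at the origin; NW is horizontal with |NW| = 25.2 and W on the −x side, so W = (-25.200, 0.0000). Since A1 is tangent to NW there, AW ⟂ NW, so A = W + (0, 9.5) = (-25.200, 9.5000). On A1, W sits at bearing -90° from A; a 135° counterclockwise sweep puts L at bearing 45°, so L = A + 9.5·(cos 45°, sin 45°) = (-18.482, 16.218). Since A1 is tangent to LE there, AL ⟂ LE, so LE runs along (−sin 45°, cos 45°); with |LE| = 14.2, E = (-28.523, 26.258). Then |WE| = |E − W| = 26.468.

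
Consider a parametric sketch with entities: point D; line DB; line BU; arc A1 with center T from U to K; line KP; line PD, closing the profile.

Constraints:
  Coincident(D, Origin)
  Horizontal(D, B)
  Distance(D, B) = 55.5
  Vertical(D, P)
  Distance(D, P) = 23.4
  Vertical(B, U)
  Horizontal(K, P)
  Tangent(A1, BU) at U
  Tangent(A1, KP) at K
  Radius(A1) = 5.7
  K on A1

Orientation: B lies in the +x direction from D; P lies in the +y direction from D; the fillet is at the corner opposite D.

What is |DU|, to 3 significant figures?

58.3

The virtual corner opposite D is at (55.5, 23.4). A1 meets BU tangentially, so TU is at right angles to BU and A1 meets KP tangentially, so TK is at right angles to KP, with radius 5.7, so the center T sits 5.7 in from both sides at T = (49.8, 17.7). That places the tangent points at U = (55.5, 17.7) on BU and K = (49.8, 23.4) on KP. Then |DU| = |U − D| = 58.3.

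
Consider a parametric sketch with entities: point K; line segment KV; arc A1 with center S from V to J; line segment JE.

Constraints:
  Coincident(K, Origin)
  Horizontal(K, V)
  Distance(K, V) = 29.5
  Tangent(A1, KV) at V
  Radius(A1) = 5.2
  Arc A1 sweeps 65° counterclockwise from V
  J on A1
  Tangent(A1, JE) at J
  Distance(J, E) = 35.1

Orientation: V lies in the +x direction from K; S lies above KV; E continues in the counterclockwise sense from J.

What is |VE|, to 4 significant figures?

39.93

On A1, V sits at bearing -90° from S; a 65° counterclockwise sweep puts J at bearing -25°, so J = S + 5.2·(cos -25°, sin -25°) = (34.21, 3.002). A1 meets JE tangentially, so SJ is at right angles to JE, so JE runs along (−sin -25°, cos -25°); with |JE| = 35.1, E = (49.05, 34.81). Then |VE| = |E − V| = 39.93.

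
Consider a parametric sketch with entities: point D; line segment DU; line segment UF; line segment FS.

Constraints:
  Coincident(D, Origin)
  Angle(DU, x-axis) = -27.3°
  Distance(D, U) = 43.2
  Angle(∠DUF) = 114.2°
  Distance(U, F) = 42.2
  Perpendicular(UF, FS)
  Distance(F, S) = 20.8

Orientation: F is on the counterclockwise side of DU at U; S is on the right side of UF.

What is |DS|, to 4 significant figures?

84.93

∠DUF = 114.2°, so UF runs at -27.3° + (180° − 114.2°) = 38.50° from the x-axis; with |UF| = 42.2, F = U + 42.2·(cos 38.50°, sin 38.50°) = (71.41, 6.456). UF ⟂ FS; with |FS| = 20.8 on the right of UF, S = F + 20.8·(0.6225, -0.7826) = (84.36, -9.822). Then |DS| = |S − D| = 84.93.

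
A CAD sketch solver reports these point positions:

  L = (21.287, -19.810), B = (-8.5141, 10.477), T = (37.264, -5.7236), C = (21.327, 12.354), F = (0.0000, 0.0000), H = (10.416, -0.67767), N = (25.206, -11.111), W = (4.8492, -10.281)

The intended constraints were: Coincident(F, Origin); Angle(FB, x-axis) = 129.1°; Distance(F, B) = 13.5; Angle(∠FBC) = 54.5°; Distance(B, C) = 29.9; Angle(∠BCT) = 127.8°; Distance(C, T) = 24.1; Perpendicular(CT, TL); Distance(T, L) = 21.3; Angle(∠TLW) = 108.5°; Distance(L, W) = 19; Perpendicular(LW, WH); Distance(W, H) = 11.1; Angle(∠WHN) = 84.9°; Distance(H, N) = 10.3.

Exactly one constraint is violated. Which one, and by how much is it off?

Distance(H, N) = 10.3 — off by 7.80.

F = (0.00, 0.00) ✓; FB at 129.1° ✓; |FB| = 13.50 ✓; ∠FBC = 54.50° ✓; |BC| = 29.90 ✓; ∠BCT = 127.8° ✓; |CT| = 24.10 ✓; ∠(CT, TL) = 90.00° ✓; |TL| = 21.30 ✓; ∠TLW = 108.5° ✓; |LW| = 19.00 ✓; ∠(LW, WH) = 90.00° ✓; |WH| = 11.10 ✓; ∠WHN = 84.90° ✓; |HN| = 18.10 ✗.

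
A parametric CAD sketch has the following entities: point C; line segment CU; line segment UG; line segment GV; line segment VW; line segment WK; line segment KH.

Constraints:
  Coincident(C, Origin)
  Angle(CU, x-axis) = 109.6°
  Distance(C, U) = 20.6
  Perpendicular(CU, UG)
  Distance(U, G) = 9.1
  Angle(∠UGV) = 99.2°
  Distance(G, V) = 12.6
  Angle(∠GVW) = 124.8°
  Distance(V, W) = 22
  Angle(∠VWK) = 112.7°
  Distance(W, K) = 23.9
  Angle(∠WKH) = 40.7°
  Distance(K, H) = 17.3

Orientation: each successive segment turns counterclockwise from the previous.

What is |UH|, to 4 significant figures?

16.57

∠VWK = 112.7° gives WK at 42.90° from the x-axis; with |WK| = 23.9, K = (24.33, 11.14). ∠WKH = 40.7° gives KH at -177.8° from the x-axis; with |KH| = 17.3, H = (7.047, 10.48). Then |UH| = |H − U| = 16.57.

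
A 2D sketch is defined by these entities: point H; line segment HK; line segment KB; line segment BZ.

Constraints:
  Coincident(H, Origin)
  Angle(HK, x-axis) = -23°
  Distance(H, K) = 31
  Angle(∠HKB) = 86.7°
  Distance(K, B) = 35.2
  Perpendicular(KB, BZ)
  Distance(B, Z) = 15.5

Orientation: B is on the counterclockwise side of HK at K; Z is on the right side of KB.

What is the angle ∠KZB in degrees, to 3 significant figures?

66.2°

H is at the origin; HK runs at -23.0° with length 31.0, so K = 31.0·(cos -23.0°, sin -23.0°) = (28.5, -12.1). ∠HKB = 86.7°, so KB runs at -23.0° + (180° − 86.7°) = 70.3° from the x-axis; with |KB| = 35.2, B = K + 35.2·(cos 70.3°, sin 70.3°) = (40.4, 21.0). The perpendicularity gives BZ at right angles to KB; with |BZ| = 15.5 on the right of KB, Z = B + 15.5·(0.941, -0.337) = (55.0, 15.8). Then cos ∠KZB = ZK·ZB / (|ZK||ZB|), giving 66.2°.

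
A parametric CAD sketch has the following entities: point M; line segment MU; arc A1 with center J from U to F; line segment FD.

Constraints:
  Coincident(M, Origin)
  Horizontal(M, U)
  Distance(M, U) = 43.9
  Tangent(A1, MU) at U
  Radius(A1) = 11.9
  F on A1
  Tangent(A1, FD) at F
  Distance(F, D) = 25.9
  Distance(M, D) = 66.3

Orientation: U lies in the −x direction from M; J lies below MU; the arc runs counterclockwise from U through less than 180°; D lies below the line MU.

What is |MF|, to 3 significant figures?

57.2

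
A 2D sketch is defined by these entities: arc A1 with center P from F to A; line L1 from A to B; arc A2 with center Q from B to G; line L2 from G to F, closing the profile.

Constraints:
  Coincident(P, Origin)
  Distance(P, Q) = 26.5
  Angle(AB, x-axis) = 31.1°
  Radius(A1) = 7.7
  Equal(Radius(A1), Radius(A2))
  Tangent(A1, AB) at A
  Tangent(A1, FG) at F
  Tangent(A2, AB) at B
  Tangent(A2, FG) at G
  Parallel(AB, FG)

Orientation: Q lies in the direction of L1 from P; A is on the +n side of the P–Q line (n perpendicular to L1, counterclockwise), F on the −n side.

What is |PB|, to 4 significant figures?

27.60

Tangency of A1 to both parallel lines with radius 7.7 puts A and F at P ± 7.7·n: A = (-3.977, 6.593), F = (3.977, -6.593). Equal radii place B and G the same way about Q: B = Q + 7.7·n = (18.71, 20.28), G = Q − 7.7·n = (26.67, 7.095). Then |PB| = |B − P| = 27.60.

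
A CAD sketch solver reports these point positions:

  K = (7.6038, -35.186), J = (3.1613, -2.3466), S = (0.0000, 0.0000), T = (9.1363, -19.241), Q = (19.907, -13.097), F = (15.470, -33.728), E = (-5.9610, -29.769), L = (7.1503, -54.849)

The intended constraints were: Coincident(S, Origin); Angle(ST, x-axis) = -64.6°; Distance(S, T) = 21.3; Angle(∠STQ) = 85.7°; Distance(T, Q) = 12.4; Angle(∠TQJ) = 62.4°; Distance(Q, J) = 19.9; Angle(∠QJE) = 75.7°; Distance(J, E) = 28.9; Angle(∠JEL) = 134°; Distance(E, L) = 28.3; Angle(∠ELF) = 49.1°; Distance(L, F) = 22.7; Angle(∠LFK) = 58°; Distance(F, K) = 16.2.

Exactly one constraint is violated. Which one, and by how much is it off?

Distance(F, K) = 16.2 — off by 8.20.

S = (0.00, 0.00) ✓; ST at -64.60° ✓; |ST| = 21.30 ✓; ∠STQ = 85.70° ✓; |TQ| = 12.40 ✓; ∠TQJ = 62.40° ✓; |QJ| = 19.90 ✓; ∠QJE = 75.70° ✓; |JE| = 28.90 ✓; ∠JEL = 134.0° ✓; |EL| = 28.30 ✓; ∠ELF = 49.10° ✓; |LF| = 22.70 ✓; ∠LFK = 58.00° ✓; |FK| = 8.000 ✗.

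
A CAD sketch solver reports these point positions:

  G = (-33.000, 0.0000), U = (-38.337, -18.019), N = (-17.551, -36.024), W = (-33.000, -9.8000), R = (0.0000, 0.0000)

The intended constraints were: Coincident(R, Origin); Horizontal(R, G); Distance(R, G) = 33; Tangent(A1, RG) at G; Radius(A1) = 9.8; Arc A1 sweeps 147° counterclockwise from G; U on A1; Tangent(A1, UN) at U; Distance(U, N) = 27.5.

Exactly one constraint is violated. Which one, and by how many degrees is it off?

Tangent(A1, UN) at U — off by 7.90°.

R = (0.00, 0.00) ✓; R.y = 0.00, G.y = 0.00 ✓; |RG| = 33.00 ✓; ∠(WG, GR) = 90.00° ✓; |WG| = 9.800 ✓; bearing(W→U) − bearing(W→G) = 147.0° ✓; |WU| = 9.800 ✓; ∠(WU, UN) = 97.90° ✗; |UN| = 27.50 ✓.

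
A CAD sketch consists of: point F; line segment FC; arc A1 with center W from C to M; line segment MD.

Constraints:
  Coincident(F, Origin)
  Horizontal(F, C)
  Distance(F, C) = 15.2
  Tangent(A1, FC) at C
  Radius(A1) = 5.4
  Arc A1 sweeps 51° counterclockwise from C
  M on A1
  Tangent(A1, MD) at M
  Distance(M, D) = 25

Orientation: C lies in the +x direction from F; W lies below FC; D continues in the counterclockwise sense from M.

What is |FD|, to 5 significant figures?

21.946

F is at the origin; FC is horizontal with |FC| = 15.2 and C on the +x side, so C = (15.200, 0.0000). Since A1 is tangent to FC there, WC ⟂ FC, so W = C + (0, -5.4) = (15.200, -5.4000). On A1, C sits at bearing 90° from W; a 51° counterclockwise sweep puts M at bearing 141°, so M = W + 5.4·(cos 141°, sin 141°) = (11.003, -2.0017). A1 meets MD tangentially, so WM is at right angles to MD, so MD runs along (−sin 141°, cos 141°); with |MD| = 25.0, D = (-4.7296, -21.430). Then |FD| = |D − F| = 21.946.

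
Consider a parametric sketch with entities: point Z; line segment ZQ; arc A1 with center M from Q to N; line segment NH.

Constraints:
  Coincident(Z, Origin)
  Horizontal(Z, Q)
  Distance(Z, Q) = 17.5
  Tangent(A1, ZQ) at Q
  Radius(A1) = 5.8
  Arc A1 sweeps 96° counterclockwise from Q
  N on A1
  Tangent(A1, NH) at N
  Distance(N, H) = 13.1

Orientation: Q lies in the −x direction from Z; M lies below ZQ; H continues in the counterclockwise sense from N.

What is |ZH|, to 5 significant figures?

29.279

Z is at the origin; Z and Q share the same y with |ZQ| = 17.5 and Q on the −x side, so Q = (-17.500, 0.0000). A1 meets ZQ tangentially, so MQ is at right angles to ZQ, so M = Q + (0, -5.8) = (-17.500, -5.8000). On A1, Q sits at bearing 90° from M; a 96° counterclockwise sweep puts N at bearing 186°, so N = M + 5.8·(cos 186°, sin 186°) = (-23.268, -6.4063). A1 meets NH tangentially, so MN is at right angles to NH, so NH runs along (−sin 186°, cos 186°); with |NH| = 13.1, H = (-21.899, -19.435). Then |ZH| = |H − Z| = 29.279.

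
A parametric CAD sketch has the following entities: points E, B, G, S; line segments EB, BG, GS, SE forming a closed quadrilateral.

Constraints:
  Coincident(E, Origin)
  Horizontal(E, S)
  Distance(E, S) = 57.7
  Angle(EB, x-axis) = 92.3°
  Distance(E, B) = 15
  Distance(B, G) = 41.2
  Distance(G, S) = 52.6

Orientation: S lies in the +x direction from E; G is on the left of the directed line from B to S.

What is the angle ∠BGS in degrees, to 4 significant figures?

78.82°

Checks: |BG| = 41.20 ✓; |GS| = 52.60 ✓.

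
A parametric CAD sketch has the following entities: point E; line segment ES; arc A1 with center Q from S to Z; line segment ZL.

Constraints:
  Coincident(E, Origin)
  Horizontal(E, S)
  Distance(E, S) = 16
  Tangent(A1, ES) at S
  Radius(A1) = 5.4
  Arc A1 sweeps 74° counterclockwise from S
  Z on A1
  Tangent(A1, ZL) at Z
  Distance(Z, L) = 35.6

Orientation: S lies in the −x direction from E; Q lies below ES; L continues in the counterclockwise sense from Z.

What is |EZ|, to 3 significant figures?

21.5

E is at the origin; E and S share the same y with |ES| = 16.0 and S on the −x side, so S = (-16.0, 0.00). Tangency of A1 to ES means the radius QS is perpendicular to ES, so Q = S + (0, -5.4) = (-16.0, -5.40). On A1, S sits at bearing 90° from Q; a 74° counterclockwise sweep puts Z at bearing 164°, so Z = Q + 5.4·(cos 164°, sin 164°) = (-21.2, -3.91). Then |EZ| = |Z − E| = 21.5.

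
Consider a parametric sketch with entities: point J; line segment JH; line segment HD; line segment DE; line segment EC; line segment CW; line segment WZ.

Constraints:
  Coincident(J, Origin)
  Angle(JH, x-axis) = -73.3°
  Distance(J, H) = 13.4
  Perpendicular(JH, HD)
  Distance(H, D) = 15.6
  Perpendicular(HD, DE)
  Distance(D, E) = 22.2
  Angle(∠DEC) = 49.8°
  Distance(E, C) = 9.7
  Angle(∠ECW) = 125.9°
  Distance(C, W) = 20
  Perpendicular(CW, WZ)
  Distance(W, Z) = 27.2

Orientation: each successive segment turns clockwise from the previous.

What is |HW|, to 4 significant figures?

10.49

J is at the origin; JH runs at -73.3° with length 13.4, so H = (3.851, -12.83). JH is perpendicular to HD, so HD runs at -163.3°; with |HD| = 15.6, D = (-11.09, -17.32). HD ⟂ DE, so DE runs at 106.7°; with |DE| = 22.2, E = (-17.47, 3.946). ∠DEC = 49.8° gives EC at -23.50° from the x-axis; with |EC| = 9.7, C = (-8.575, 0.07815). ∠ECW = 125.9° gives CW at -77.60° from the x-axis; with |CW| = 20.0, W = (-4.281, -19.46). Then |HW| = |W − H| = 10.49.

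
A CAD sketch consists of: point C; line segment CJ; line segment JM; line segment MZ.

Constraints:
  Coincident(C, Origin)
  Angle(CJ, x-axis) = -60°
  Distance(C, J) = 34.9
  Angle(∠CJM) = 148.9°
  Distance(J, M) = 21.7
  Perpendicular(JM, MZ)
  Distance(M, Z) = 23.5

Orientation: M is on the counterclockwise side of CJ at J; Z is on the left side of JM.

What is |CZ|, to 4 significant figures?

51.87

∠CJM = 148.9°, so JM runs at -60.0° + (180° − 148.9°) = -28.90° from the x-axis; with |JM| = 21.7, M = J + 21.7·(cos -28.90°, sin -28.90°) = (36.45, -40.71). The perpendicularity gives MZ at right angles to JM; with |MZ| = 23.5 on the left of JM, Z = M + 23.5·(0.4833, 0.8755) = (47.80, -20.14). Then |CZ| = |Z − C| = 51.87.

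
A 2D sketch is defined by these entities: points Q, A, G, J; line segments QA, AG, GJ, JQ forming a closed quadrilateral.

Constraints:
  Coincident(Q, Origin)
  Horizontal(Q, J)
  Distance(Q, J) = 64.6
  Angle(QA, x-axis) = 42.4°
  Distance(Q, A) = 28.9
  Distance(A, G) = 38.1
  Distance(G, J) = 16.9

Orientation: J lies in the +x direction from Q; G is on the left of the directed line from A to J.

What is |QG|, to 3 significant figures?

61.4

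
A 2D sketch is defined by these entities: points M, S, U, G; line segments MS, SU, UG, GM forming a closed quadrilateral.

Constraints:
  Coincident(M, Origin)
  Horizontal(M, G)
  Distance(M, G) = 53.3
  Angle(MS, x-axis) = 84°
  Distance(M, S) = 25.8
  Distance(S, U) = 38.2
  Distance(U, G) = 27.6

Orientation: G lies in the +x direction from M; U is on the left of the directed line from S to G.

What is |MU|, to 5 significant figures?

47.739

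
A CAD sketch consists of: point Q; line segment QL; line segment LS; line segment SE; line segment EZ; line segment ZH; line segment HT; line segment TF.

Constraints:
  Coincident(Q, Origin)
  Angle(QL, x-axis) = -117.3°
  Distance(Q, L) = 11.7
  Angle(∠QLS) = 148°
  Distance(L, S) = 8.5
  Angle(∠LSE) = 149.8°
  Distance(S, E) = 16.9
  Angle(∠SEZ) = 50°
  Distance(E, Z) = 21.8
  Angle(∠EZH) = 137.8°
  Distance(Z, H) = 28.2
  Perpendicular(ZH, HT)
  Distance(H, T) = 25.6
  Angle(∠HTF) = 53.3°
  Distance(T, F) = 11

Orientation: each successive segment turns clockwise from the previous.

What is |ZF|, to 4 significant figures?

27.16

ZH is perpendicular to HT, so HT runs at -81.70°; with |HT| = 25.6, T = (15.89, -19.32). ∠HTF = 53.3° gives TF at 151.6° from the x-axis; with |TF| = 11.0, F = (6.216, -14.09). Then |ZF| = |F − Z| = 27.16.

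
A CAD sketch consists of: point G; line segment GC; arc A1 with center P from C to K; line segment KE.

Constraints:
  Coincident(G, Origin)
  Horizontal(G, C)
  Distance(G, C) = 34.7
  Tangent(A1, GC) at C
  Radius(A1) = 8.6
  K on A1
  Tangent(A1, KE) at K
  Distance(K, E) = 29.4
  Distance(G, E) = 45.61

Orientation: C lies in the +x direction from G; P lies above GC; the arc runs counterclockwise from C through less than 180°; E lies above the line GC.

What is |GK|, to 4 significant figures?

43.94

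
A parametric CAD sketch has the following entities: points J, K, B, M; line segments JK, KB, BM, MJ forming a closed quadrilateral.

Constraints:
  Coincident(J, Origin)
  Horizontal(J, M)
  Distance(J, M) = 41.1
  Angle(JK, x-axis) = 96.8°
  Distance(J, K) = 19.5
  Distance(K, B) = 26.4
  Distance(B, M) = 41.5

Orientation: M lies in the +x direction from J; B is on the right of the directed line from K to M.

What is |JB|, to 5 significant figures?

6.9219

J is at the origin; J and M share the same y with |JM| = 41.1 and M in +x, so M = (41.1, 0). JK runs at 96.8° with |JK| = 19.5, so K = (-2.3089, 19.363). B is determined by |KB| = 26.4 and |BM| = 41.5 together: it lies at the intersection of circle(K, 26.4) and circle(M, 41.5). With |KM| = 47.532, the foot of the radical line on KM is 12.980 from K and the perpendicular offset is √(26.4² − 12.980²) = 22.988. Taking the right-of-KM solution: B = (0.18093, -6.9195).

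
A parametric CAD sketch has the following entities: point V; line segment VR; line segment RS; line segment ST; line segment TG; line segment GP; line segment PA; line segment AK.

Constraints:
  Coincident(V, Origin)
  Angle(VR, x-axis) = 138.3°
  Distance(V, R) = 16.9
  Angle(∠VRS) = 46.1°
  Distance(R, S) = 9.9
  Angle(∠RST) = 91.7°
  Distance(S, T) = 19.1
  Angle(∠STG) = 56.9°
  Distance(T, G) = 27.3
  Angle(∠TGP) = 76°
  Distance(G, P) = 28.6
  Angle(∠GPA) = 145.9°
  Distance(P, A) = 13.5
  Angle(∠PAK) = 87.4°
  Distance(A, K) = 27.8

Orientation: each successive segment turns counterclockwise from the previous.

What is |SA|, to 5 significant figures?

20.766

V is at the origin; VR runs at 138.3° with length 16.9, so R = (-12.618, 11.242). ∠VRS = 46.1° gives RS at -87.800° from the x-axis; with |RS| = 9.9, S = (-12.238, 1.3497). ∠RST = 91.7° gives ST at 0.50000° from the x-axis; with |ST| = 19.1, T = (6.8611, 1.5164). ∠STG = 56.9° gives TG at 123.60° from the x-axis; with |TG| = 27.3, G = (-8.2465, 24.255). ∠TGP = 76.0° gives GP at -132.40° from the x-axis; with |GP| = 28.6, P = (-27.532, 3.1353). ∠GPA = 145.9° gives PA at -98.300° from the x-axis; with |PA| = 13.5, A = (-29.480, -10.223). Then |SA| = |A − S| = 20.766.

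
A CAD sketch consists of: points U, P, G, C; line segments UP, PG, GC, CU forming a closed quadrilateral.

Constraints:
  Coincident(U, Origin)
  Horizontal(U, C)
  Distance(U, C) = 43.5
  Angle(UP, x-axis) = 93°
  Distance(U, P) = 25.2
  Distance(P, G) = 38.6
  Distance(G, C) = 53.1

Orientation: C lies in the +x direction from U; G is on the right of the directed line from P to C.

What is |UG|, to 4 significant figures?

15.15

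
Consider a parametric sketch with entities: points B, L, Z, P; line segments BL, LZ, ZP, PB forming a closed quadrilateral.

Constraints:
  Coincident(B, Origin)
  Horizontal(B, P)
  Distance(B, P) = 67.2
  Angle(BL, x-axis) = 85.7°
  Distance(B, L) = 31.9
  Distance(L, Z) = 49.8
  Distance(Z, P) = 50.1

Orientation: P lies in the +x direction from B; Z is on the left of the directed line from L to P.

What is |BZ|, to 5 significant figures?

68.485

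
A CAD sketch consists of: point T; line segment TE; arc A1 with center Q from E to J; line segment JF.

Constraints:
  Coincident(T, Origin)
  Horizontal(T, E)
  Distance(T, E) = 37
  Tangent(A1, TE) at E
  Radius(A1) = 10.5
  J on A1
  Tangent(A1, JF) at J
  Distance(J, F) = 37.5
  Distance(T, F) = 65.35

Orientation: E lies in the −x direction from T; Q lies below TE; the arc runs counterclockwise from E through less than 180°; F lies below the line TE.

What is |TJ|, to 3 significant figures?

48.8

Checks: |QJ| = 10.50 ✓; ∠(QJ, JF) = 90.00° ✓; |JF| = 37.50 ✓; |TF| = 65.35 ✓.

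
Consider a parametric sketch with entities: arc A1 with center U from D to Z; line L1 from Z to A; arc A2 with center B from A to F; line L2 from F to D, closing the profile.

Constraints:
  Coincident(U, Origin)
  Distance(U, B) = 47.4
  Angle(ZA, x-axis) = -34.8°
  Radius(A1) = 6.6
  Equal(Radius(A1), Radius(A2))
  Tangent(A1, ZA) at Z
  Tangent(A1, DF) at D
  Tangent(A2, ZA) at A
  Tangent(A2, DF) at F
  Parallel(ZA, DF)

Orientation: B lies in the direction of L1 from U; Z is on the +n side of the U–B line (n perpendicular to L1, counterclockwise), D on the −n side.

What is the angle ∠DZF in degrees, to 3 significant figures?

74.4°

The slot axis is L1's direction at -34.8°, so u = (cos -34.8°, sin -34.8°) = (0.821, -0.571) and n = (−sin -34.8°, cos -34.8°) = (0.571, 0.821). U is at the origin and B lies 47.4 along u from U, so B = 47.4·u = (38.9, -27.1). Tangency of A1 to both parallel lines with radius 6.6 puts Z and D at U ± 6.6·n: Z = (3.77, 5.42), D = (-3.77, -5.42). Equal radii place A and F the same way about B: A = B + 6.6·n = (42.7, -21.6), F = B − 6.6·n = (35.2, -32.5). Then cos ∠DZF = ZD·ZF / (|ZD||ZF|), giving 74.4°.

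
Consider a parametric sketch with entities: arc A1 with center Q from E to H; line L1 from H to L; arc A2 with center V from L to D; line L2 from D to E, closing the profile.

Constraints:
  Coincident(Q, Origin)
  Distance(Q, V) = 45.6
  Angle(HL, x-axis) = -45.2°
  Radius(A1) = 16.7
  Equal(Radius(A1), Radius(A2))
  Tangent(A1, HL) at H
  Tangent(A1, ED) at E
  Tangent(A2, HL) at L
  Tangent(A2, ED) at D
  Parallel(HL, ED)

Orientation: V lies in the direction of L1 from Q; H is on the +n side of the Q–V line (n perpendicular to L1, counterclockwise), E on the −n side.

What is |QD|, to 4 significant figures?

48.56

The slot axis is L1's direction at -45.2°, so u = (cos -45.2°, sin -45.2°) = (0.7046, -0.7096) and n = (−sin -45.2°, cos -45.2°) = (0.7096, 0.7046). Q is at the origin and V lies 45.6 along u from Q, so V = 45.6·u = (32.13, -32.36). Tangency of A1 to both parallel lines with radius 16.7 puts H and E at Q ± 16.7·n: H = (11.85, 11.77), E = (-11.85, -11.77). Equal radii place L and D the same way about V: L = V + 16.7·n = (43.98, -20.59), D = V − 16.7·n = (20.28, -44.12). Then |QD| = |D − Q| = 48.56.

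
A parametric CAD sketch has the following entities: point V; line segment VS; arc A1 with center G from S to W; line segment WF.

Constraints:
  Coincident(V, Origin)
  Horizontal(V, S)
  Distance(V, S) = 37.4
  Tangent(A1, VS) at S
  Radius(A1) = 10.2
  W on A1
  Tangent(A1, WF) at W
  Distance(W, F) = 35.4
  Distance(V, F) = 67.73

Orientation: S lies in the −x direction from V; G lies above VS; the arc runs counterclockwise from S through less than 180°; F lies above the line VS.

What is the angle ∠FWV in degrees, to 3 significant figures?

157°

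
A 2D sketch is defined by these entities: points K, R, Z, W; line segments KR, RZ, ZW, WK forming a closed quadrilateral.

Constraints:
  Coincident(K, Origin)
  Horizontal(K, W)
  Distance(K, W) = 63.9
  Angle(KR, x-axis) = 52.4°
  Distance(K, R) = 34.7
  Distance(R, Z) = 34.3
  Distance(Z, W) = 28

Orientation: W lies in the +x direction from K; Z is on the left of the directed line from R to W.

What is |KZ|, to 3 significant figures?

61.6

Checks: |RZ| = 34.30 ✓; |ZW| = 28.00 ✓.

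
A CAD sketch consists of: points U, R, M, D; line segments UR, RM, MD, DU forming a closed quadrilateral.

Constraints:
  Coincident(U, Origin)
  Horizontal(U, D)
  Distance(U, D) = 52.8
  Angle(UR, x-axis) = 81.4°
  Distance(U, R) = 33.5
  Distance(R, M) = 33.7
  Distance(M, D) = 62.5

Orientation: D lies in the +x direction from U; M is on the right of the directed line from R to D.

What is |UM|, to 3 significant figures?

10.0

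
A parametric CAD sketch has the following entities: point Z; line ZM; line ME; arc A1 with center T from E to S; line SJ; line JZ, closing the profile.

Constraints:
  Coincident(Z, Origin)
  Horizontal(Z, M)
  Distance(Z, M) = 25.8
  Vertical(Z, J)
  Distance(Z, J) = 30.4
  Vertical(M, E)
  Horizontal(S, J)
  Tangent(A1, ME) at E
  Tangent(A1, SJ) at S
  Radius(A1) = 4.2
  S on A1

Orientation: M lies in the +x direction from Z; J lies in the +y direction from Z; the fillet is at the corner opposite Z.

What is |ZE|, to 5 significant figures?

36.771

Z is at the origin; Z and M share the same y with |ZM| = 25.8 and M on the +x side, so M = (25.800, 0.0000). Z and J share the same x with |ZJ| = 30.4 and J on the +y side, so J = (0.0000, 30.400). The virtual corner opposite Z is at (25.800, 30.400). Since A1 is tangent to ME there, TE ⟂ ME and tangency of A1 to SJ means the radius TS is perpendicular to SJ, with radius 4.2, so the center T sits 4.2 in from both sides at T = (21.600, 26.200). That places the tangent points at E = (25.800, 26.200) on ME and S = (21.600, 30.400) on SJ. Then |ZE| = |E − Z| = 36.771.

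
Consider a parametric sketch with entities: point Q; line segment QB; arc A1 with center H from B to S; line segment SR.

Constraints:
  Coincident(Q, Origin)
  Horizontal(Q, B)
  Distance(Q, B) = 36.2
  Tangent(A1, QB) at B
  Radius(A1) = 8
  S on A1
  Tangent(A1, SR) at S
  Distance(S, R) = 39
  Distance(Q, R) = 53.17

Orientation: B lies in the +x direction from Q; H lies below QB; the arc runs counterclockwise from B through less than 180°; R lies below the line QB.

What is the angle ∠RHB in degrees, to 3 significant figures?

165°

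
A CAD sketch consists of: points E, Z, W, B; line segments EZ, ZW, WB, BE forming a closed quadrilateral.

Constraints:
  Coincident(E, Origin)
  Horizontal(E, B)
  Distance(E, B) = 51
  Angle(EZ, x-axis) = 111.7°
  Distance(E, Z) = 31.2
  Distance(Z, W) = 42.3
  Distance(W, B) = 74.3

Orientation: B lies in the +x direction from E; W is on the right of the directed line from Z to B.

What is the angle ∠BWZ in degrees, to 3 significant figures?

66.0°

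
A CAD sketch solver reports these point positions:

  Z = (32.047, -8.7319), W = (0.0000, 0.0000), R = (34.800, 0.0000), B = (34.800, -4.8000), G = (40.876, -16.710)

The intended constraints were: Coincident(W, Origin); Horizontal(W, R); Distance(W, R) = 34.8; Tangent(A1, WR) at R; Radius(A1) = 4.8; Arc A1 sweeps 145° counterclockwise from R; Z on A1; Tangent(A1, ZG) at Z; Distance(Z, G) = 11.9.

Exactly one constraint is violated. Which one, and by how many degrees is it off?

Tangent(A1, ZG) at Z — off by 7.10°.

W = (0.00, 0.00) ✓; W.y = 0.00, R.y = 0.00 ✓; |WR| = 34.80 ✓; ∠(BR, RW) = 90.00° ✓; |BR| = 4.800 ✓; bearing(B→Z) − bearing(B→R) = 145.0° ✓; |BZ| = 4.800 ✓; ∠(BZ, ZG) = 97.10° ✗; |ZG| = 11.90 ✓.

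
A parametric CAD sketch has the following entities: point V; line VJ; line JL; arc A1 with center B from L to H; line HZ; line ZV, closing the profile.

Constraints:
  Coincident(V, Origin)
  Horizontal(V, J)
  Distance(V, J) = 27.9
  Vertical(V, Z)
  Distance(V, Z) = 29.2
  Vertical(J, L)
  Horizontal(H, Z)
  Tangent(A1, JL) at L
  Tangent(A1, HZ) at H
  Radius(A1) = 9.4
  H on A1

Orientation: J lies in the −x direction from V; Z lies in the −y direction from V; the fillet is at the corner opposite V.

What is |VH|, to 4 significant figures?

34.57

The virtual corner opposite V is at (-27.90, -29.20). The tangent condition forces BL to be normal to JL and since A1 is tangent to HZ there, BH ⟂ HZ, with radius 9.4, so the center B sits 9.4 in from both sides at B = (-18.50, -19.80). That places the tangent points at L = (-27.90, -19.80) on JL and H = (-18.50, -29.20) on HZ. Then |VH| = |H − V| = 34.57.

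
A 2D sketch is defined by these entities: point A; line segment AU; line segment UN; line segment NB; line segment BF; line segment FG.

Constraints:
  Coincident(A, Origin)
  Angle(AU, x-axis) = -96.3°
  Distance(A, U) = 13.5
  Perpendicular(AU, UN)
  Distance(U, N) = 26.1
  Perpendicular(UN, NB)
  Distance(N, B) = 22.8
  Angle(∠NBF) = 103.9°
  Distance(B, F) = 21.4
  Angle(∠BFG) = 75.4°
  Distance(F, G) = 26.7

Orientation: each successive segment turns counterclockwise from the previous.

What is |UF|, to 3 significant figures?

28.4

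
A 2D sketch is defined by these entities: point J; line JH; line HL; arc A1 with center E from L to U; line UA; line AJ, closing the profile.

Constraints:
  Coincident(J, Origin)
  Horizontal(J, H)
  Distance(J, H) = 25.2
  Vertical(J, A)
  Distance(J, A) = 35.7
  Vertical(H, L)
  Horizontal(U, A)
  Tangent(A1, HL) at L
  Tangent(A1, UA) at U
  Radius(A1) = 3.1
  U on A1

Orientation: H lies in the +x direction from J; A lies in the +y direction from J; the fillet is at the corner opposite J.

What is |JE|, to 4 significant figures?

39.38

JA is vertical with |JA| = 35.7 and A on the +y side, so A = (0.000, 35.70). The virtual corner opposite J is at (25.20, 35.70). The tangent condition forces EL to be normal to HL and tangency of A1 to UA means the radius EU is perpendicular to UA, with radius 3.1, so the center E sits 3.1 in from both sides at E = (22.10, 32.60). Then |JE| = |E − J| = 39.38.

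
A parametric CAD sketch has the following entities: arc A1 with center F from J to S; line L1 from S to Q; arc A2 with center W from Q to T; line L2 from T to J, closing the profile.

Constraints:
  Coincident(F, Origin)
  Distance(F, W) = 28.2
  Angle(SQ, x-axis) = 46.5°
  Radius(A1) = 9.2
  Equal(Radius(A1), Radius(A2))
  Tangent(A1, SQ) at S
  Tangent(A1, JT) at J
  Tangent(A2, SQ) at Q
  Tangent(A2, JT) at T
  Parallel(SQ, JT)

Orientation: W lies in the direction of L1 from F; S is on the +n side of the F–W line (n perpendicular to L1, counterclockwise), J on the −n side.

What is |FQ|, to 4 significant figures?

29.66

Tangency of A1 to both parallel lines with radius 9.2 puts S and J at F ± 9.2·n: S = (-6.673, 6.333), J = (6.673, -6.333). Equal radii place Q and T the same way about W: Q = W + 9.2·n = (12.74, 26.79), T = W − 9.2·n = (26.09, 14.12). Then |FQ| = |Q − F| = 29.66.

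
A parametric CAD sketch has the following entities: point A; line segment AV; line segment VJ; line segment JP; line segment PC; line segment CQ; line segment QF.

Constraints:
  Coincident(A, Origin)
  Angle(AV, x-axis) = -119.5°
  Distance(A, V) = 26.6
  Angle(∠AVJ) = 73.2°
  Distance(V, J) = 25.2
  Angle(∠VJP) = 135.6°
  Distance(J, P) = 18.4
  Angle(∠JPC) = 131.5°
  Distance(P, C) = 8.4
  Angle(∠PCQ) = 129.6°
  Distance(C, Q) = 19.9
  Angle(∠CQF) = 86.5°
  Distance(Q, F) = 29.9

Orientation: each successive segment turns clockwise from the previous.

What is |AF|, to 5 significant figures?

17.454

∠PCQ = 129.6° gives CQ at -9.6000° from the x-axis; with |CQ| = 19.9, Q = (-4.3038, 15.636). ∠CQF = 86.5° gives QF at -103.10° from the x-axis; with |QF| = 29.9, F = (-11.081, -13.486). Then |AF| = |F − A| = 17.454.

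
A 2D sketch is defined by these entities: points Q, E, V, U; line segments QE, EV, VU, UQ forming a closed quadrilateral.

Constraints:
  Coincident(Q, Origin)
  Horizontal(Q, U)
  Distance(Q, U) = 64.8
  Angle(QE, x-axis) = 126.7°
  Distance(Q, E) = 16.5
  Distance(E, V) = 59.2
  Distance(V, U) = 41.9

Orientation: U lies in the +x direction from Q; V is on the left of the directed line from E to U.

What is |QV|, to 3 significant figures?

57.7

Checks: |EV| = 59.20 ✓; |VU| = 41.90 ✓.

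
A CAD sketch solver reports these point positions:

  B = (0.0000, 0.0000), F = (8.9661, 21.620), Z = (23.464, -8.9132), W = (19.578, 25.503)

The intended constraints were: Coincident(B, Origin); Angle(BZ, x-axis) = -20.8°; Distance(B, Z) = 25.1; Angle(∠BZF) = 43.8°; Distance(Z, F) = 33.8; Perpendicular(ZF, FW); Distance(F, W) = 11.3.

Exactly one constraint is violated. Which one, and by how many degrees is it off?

Perpendicular(ZF, FW) — off by 5.30°.

B = (0.00, 0.00) ✓; BZ at -20.80° ✓; |BZ| = 25.10 ✓; ∠BZF = 43.80° ✓; |ZF| = 33.80 ✓; ∠(ZF, FW) = 95.30° ✗; |FW| = 11.30 ✓.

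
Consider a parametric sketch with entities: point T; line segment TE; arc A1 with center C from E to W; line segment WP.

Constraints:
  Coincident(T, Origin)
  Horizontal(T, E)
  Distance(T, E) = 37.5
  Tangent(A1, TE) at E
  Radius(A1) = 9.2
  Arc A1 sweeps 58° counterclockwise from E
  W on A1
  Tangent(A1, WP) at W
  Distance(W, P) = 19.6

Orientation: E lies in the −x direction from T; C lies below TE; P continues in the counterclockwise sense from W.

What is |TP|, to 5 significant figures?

59.498

T is at the origin; TE is horizontal with |TE| = 37.5 and E on the −x side, so E = (-37.500, 0.0000). Since A1 is tangent to TE there, CE ⟂ TE, so C = E + (0, -9.2) = (-37.500, -9.2000). On A1, E sits at bearing 90° from C; a 58° counterclockwise sweep puts W at bearing 148°, so W = C + 9.2·(cos 148°, sin 148°) = (-45.302, -4.3247). Since A1 is tangent to WP there, CW ⟂ WP, so WP runs along (−sin 148°, cos 148°); with |WP| = 19.6, P = (-55.688, -20.946). Then |TP| = |P − T| = 59.498.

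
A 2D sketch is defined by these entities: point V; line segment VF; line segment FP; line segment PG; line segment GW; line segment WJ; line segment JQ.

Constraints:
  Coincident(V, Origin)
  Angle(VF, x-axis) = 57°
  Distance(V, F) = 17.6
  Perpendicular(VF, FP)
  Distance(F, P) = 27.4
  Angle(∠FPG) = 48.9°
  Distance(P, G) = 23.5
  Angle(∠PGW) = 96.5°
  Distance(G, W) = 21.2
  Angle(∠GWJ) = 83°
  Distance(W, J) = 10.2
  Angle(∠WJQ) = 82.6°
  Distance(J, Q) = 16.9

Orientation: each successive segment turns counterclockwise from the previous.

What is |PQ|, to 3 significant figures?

18.5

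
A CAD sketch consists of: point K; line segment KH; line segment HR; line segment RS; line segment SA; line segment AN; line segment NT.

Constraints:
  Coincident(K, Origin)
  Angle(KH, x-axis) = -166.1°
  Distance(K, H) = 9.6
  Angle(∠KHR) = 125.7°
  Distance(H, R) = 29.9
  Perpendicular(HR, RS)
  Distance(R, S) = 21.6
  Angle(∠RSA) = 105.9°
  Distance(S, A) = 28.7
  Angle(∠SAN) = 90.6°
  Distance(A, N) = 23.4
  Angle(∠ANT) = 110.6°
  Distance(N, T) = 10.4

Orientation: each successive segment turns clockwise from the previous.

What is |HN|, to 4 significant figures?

8.263

∠RSA = 105.9° gives SA at -24.50° from the x-axis; with |SA| = 28.7, A = (8.026, 21.62). ∠SAN = 90.6° gives AN at -113.9° from the x-axis; with |AN| = 23.4, N = (-1.454, 0.2266). Then |HN| = |N − H| = 8.263.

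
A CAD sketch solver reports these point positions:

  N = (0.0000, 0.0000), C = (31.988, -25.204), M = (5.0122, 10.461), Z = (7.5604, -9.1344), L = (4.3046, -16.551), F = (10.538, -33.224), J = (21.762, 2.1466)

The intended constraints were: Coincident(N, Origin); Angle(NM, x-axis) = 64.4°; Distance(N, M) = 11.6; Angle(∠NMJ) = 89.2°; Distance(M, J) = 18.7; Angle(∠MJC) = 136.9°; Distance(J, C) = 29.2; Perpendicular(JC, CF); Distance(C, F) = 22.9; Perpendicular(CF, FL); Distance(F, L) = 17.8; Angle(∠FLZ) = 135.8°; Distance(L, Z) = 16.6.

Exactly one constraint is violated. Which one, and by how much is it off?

Distance(L, Z) = 16.6 — off by 8.50.

N = (0.00, 0.00) ✓; NM at 64.40° ✓; |NM| = 11.60 ✓; ∠NMJ = 89.20° ✓; |MJ| = 18.70 ✓; ∠MJC = 136.9° ✓; |JC| = 29.20 ✓; ∠(JC, CF) = 90.00° ✓; |CF| = 22.90 ✓; ∠(CF, FL) = 90.00° ✓; |FL| = 17.80 ✓; ∠FLZ = 135.8° ✓; |LZ| = 8.100 ✗.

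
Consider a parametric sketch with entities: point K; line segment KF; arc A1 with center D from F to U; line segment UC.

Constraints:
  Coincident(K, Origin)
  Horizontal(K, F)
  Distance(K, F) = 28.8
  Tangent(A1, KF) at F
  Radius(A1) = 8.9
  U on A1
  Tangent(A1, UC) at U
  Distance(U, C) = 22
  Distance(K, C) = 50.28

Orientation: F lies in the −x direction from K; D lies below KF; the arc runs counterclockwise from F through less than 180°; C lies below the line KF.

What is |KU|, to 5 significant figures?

38.366

Checks: K = (0.00, 0.00) ✓; |DU| = 8.900 ✓; ∠(DU, UC) = 90.00° ✓; |UC| = 22.00 ✓; |KC| = 50.28 ✓.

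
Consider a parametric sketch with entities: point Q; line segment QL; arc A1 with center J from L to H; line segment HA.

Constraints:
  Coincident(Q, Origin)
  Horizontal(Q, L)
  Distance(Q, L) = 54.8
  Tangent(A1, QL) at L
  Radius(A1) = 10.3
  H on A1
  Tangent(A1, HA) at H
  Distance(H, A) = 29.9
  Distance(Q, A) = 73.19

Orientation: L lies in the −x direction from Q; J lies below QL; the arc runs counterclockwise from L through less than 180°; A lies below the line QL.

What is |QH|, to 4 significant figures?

66.06

Checks: Q.y = 0.00, L.y = 0.00 ✓; ∠(JL, LQ) = 90.00° ✓; |JL| = 10.30 ✓; |JH| = 10.30 ✓; ∠(JH, HA) = 90.00° ✓; |HA| = 29.90 ✓; |QA| = 73.19 ✓.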